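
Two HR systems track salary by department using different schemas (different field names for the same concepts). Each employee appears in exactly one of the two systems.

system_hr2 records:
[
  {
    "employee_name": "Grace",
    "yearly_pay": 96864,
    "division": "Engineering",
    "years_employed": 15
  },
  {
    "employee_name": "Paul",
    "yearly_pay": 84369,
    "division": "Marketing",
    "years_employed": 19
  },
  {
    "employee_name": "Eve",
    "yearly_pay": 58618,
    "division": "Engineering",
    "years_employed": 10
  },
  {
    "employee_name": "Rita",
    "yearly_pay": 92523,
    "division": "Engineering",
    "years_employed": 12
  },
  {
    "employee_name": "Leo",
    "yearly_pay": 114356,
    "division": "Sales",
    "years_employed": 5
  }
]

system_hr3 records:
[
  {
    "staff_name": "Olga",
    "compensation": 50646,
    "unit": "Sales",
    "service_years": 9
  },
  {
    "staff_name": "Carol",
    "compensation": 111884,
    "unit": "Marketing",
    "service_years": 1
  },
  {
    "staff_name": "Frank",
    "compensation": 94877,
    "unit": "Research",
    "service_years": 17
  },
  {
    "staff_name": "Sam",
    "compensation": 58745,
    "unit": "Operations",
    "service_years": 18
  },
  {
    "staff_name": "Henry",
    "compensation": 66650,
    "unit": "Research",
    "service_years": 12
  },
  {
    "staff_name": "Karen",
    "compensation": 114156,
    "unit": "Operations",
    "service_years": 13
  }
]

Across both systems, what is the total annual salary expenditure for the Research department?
161527

Schema mappings:
- "division" (system_hr2) = "unit" (system_hr3) = department
- "yearly_pay" (system_hr2) = "compensation" (system_hr3) = salary

Research salaries from system_hr2: 0
Research salaries from system_hr3: 161527

Total: 0 + 161527 = 161527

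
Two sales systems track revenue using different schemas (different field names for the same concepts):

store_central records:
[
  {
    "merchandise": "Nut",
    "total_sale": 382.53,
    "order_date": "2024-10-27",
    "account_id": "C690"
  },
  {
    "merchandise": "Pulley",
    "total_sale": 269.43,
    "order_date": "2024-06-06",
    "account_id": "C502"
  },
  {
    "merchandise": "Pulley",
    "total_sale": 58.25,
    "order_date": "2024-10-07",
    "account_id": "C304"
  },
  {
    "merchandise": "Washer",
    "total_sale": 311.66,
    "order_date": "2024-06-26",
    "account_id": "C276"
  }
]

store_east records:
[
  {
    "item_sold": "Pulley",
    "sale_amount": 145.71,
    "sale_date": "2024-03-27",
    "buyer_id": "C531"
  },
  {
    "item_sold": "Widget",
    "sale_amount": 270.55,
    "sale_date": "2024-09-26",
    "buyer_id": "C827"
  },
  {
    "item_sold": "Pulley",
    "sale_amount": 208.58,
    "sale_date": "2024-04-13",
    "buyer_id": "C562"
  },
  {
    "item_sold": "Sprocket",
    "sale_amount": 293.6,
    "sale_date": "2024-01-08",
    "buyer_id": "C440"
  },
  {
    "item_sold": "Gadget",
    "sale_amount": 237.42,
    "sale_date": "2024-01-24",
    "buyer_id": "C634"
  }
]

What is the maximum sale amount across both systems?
382.53

Reconcile: "total_sale" (store_central) = "sale_amount" (store_east) = sale amount

Maximum in store_central: 382.53
Maximum in store_east: 293.6

Overall maximum: max(382.53, 293.6) = 382.53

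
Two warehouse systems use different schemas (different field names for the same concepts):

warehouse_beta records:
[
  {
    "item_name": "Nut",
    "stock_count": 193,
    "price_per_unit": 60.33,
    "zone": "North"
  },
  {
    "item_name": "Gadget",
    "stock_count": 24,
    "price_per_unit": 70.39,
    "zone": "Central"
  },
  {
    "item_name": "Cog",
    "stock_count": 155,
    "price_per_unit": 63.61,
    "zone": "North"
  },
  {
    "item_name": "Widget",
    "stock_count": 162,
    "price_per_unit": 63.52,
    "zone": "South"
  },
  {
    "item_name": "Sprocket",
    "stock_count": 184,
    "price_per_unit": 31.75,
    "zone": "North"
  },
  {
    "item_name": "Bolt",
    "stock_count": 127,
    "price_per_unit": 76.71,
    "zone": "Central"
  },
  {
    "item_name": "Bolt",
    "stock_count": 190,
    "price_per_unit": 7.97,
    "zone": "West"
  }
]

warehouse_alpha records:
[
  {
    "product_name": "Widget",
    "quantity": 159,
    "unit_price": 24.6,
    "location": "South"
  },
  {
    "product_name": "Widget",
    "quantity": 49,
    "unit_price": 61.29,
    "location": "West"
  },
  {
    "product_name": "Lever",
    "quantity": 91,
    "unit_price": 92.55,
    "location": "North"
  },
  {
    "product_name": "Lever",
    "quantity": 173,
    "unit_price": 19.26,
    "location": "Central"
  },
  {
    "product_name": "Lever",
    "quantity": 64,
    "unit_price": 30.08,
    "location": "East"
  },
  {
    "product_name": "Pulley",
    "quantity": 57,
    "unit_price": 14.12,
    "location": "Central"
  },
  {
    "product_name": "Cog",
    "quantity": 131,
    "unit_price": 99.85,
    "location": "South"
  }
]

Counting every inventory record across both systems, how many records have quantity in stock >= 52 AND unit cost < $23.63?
3

Schema mappings:
- "stock_count" (warehouse_beta) = "quantity" (warehouse_alpha) = quantity
- "price_per_unit" (warehouse_beta) = "unit_price" (warehouse_alpha) = unit cost

Records meeting both conditions in warehouse_beta: 1
Records meeting both conditions in warehouse_alpha: 2

Total: 1 + 2 = 3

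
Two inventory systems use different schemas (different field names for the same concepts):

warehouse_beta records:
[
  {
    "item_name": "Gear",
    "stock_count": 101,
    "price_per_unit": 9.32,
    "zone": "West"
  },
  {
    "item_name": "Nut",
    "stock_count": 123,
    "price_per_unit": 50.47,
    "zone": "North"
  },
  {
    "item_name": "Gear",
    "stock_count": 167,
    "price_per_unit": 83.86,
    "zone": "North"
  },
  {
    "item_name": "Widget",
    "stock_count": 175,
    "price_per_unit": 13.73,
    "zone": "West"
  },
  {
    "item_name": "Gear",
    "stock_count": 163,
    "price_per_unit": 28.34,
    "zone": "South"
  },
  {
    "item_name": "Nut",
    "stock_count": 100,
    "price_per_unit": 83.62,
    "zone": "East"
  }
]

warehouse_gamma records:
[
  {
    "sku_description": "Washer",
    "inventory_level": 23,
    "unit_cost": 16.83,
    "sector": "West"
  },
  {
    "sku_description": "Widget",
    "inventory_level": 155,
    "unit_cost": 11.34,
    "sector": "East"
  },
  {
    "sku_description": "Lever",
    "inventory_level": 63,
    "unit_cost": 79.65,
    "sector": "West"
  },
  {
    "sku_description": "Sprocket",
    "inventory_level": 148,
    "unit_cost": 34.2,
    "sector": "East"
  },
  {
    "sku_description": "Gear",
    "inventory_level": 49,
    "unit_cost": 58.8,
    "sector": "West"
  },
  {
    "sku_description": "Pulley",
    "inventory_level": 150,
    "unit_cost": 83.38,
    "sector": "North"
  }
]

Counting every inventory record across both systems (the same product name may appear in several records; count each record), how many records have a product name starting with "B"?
0

Schema mapping: "item_name" (warehouse_beta) = "sku_description" (warehouse_gamma) = product name

Records with product name starting with "B" in warehouse_beta: 0
Records with product name starting with "B" in warehouse_gamma: 0

Total: 0 + 0 = 0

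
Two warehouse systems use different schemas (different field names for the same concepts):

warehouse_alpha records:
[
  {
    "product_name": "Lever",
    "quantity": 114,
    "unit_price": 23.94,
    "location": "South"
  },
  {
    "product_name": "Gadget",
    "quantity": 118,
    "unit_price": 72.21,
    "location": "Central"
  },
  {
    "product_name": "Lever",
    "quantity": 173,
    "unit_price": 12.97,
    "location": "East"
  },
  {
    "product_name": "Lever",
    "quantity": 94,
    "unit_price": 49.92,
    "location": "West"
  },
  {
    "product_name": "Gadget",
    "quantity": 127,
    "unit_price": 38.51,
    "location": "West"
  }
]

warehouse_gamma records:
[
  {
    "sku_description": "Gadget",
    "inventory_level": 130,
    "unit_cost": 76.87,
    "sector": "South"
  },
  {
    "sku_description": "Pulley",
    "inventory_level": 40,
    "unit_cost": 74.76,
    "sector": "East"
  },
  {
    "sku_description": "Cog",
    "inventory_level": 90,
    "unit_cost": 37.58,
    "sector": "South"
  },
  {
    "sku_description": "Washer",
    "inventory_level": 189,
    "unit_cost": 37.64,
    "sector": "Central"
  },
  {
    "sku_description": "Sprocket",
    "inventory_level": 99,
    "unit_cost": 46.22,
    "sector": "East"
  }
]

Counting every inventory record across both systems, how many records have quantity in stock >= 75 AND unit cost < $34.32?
2

Schema mappings:
- "quantity" (warehouse_alpha) = "inventory_level" (warehouse_gamma) = quantity
- "unit_price" (warehouse_alpha) = "unit_cost" (warehouse_gamma) = unit cost

Records meeting both conditions in warehouse_alpha: 2
Records meeting both conditions in warehouse_gamma: 0

Total: 2 + 0 = 2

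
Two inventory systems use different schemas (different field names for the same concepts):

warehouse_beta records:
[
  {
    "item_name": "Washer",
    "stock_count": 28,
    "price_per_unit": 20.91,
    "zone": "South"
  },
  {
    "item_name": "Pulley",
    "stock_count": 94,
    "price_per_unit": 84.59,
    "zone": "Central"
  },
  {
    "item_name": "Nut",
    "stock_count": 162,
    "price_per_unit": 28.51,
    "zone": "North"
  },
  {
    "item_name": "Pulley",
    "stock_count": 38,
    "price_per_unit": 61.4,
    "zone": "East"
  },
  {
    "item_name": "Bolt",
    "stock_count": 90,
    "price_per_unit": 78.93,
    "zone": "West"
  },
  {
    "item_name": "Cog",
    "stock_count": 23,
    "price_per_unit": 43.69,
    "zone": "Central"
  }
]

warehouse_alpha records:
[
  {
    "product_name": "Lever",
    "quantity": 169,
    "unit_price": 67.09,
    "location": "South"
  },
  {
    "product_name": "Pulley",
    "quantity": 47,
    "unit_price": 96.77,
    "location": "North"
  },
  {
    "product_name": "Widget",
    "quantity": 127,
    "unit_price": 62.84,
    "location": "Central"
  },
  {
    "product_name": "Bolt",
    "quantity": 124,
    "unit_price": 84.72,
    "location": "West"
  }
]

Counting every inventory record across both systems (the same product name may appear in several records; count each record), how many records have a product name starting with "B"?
2

Schema mapping: "item_name" (warehouse_beta) = "product_name" (warehouse_alpha) = product name

Records with product name starting with "B" in warehouse_beta: 1
Records with product name starting with "B" in warehouse_alpha: 1

Total: 1 + 1 = 2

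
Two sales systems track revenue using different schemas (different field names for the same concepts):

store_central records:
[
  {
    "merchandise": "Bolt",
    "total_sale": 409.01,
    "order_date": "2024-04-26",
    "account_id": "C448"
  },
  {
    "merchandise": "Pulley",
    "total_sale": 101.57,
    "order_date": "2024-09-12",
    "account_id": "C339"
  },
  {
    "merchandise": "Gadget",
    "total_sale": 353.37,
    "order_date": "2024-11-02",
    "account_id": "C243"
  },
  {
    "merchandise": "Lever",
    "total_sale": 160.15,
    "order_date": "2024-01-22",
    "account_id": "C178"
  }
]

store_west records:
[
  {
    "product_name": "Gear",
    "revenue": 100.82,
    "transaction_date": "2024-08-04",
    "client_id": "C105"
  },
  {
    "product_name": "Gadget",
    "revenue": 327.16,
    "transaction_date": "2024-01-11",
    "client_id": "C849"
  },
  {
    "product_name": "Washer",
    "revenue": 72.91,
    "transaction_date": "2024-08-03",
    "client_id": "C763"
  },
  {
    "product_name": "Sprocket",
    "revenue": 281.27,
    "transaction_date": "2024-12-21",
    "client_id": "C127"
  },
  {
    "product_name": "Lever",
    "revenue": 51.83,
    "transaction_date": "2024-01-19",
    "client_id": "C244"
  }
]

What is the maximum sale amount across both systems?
409.01

Reconcile: "total_sale" (store_central) = "revenue" (store_west) = sale amount

Maximum in store_central: 409.01
Maximum in store_west: 327.16

Overall maximum: max(409.01, 327.16) = 409.01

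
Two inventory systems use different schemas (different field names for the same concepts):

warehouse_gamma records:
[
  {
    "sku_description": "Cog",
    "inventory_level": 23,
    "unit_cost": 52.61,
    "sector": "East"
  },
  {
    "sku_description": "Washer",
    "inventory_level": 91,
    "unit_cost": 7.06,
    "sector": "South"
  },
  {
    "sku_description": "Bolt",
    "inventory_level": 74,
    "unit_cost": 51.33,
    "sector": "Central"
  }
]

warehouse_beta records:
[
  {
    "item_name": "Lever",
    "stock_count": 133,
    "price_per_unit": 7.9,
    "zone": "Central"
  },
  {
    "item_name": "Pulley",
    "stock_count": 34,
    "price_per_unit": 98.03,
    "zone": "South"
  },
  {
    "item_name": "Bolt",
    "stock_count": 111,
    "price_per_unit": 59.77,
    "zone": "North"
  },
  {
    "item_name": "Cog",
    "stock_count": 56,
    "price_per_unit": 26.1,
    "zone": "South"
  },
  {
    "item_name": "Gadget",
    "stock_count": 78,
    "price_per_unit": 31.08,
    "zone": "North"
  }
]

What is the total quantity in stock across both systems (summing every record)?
600

To reconcile these schemas, identify the field holding the quantity in stock in each system:
1. In warehouse_gamma it is "inventory_level"
2. In warehouse_beta it is "stock_count"

From warehouse_gamma: 23 + 91 + 74 = 188
From warehouse_beta: 133 + 34 + 111 + 56 + 78 = 412

Total: 188 + 412 = 600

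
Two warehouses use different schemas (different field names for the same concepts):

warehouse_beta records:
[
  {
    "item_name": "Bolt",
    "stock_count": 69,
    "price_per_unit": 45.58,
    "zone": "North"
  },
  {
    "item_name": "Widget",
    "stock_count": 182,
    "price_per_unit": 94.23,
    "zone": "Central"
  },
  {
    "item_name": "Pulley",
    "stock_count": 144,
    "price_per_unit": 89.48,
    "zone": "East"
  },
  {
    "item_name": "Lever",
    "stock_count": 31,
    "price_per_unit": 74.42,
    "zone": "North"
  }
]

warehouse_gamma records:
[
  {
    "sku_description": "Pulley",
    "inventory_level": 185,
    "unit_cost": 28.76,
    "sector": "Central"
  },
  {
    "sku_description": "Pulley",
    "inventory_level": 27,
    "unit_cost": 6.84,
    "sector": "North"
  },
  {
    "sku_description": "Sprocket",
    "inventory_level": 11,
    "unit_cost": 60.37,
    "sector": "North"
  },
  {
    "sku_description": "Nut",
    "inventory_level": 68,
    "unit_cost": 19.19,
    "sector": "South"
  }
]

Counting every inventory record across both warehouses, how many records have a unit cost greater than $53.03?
4

Schema mapping: "price_per_unit" (warehouse_beta) = "unit_cost" (warehouse_gamma) = unit cost

Records > $53.03 in warehouse_beta: 3
Records > $53.03 in warehouse_gamma: 1

Total count: 3 + 1 = 4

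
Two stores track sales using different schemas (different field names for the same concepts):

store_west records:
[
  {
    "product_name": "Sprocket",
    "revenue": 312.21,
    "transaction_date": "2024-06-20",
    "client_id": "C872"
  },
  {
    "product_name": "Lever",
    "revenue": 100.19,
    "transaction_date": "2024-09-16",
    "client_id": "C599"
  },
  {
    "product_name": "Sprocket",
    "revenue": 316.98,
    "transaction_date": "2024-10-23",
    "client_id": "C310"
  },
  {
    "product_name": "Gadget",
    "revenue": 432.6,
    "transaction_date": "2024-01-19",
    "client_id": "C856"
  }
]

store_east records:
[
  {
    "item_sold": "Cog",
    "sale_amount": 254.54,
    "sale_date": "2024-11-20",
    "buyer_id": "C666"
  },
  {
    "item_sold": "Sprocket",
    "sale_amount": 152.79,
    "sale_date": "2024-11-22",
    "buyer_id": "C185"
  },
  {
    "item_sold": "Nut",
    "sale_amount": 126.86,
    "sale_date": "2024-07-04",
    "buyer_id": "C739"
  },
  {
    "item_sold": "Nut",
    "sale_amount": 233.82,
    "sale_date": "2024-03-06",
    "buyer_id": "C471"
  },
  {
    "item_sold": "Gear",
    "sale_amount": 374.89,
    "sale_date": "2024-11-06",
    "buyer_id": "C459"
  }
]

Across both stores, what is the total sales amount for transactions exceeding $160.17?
1925.04

Schema mapping: "revenue" (store_west) = "sale_amount" (store_east) = sale amount

Sum of sales > $160.17 in store_west: 1061.79
Sum of sales > $160.17 in store_east: 863.25

Total: 1061.79 + 863.25 = 1925.04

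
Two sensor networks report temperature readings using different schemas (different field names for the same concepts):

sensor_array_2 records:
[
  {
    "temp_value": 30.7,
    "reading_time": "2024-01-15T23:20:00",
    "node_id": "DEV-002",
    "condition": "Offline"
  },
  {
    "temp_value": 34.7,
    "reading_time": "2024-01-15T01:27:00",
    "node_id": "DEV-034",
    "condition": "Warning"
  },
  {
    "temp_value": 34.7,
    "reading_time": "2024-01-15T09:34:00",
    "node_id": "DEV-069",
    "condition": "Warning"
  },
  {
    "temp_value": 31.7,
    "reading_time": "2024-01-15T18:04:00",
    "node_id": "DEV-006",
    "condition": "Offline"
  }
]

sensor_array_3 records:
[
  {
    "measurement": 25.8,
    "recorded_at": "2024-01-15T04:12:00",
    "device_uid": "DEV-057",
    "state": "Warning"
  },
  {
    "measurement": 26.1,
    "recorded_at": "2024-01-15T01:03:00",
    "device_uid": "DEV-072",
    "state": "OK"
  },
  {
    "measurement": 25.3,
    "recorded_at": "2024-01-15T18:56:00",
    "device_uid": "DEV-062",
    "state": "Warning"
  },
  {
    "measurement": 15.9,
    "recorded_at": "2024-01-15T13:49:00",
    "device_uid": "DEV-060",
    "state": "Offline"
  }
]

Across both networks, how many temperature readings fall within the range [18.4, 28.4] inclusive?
3

Schema mapping: "temp_value" (sensor_array_2) = "measurement" (sensor_array_3) = temperature

Readings in [18.4, 28.4] from sensor_array_2: 0
Readings in [18.4, 28.4] from sensor_array_3: 3

Total count: 0 + 3 = 3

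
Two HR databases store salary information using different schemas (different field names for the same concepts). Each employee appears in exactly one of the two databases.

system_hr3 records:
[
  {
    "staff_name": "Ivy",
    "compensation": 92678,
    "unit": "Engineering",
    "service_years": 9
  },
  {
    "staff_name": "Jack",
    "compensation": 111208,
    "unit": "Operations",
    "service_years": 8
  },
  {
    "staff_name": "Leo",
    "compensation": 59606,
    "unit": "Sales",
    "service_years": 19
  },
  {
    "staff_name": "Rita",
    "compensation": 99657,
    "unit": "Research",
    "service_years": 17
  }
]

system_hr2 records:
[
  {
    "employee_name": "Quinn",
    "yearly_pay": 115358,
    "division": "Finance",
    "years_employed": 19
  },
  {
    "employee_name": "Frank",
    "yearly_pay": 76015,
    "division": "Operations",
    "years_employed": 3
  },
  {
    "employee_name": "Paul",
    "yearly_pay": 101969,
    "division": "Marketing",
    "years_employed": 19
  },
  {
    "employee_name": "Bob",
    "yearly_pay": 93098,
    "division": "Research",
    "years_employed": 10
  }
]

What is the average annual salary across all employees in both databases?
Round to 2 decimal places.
93698.63

Schema mapping: "compensation" (system_hr3) = "yearly_pay" (system_hr2) = annual salary

All salaries: [92678, 111208, 59606, 99657, 115358, 76015, 101969, 93098]
Sum: 749589
Count: 8
Average: 749589 / 8 = 93698.63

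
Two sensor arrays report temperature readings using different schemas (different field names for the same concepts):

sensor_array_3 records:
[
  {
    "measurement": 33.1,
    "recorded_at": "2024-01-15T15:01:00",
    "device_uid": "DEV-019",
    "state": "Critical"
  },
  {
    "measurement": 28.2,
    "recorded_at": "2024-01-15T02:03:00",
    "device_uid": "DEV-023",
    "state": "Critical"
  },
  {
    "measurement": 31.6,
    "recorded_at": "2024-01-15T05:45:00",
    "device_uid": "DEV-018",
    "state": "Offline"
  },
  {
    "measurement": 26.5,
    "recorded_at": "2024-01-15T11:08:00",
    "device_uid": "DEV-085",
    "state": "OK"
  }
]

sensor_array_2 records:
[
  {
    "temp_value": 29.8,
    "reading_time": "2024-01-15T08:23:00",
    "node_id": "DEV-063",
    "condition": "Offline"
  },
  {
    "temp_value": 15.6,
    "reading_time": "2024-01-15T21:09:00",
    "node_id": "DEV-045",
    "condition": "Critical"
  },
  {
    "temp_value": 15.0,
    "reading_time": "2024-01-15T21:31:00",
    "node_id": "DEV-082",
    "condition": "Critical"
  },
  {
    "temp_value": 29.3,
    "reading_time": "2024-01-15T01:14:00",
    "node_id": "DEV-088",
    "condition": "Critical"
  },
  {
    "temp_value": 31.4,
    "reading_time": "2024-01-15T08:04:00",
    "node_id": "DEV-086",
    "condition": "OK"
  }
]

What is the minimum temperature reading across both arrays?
15.0

Schema mapping: "measurement" (sensor_array_3) = "temp_value" (sensor_array_2) = temperature reading

Minimum in sensor_array_3: 26.5
Minimum in sensor_array_2: 15.0

Overall minimum: min(26.5, 15.0) = 15.0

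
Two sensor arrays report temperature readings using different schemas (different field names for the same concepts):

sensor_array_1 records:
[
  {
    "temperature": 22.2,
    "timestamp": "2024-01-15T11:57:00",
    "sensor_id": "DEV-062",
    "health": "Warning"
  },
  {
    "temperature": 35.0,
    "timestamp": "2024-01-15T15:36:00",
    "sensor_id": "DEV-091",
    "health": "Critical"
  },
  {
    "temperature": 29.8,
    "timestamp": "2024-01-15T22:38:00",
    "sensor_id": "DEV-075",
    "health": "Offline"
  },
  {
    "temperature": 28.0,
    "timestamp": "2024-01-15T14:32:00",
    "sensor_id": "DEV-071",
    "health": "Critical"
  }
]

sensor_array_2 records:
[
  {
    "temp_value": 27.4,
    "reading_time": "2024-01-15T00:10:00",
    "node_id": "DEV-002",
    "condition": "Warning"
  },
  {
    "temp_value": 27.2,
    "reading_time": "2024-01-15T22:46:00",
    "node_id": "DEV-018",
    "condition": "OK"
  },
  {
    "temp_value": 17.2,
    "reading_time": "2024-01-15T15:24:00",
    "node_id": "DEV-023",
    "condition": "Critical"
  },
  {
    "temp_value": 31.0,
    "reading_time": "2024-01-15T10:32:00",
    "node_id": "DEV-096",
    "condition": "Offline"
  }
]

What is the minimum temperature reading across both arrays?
17.2

Schema mapping: "temperature" (sensor_array_1) = "temp_value" (sensor_array_2) = temperature reading

Minimum in sensor_array_1: 22.2
Minimum in sensor_array_2: 17.2

Overall minimum: min(22.2, 17.2) = 17.2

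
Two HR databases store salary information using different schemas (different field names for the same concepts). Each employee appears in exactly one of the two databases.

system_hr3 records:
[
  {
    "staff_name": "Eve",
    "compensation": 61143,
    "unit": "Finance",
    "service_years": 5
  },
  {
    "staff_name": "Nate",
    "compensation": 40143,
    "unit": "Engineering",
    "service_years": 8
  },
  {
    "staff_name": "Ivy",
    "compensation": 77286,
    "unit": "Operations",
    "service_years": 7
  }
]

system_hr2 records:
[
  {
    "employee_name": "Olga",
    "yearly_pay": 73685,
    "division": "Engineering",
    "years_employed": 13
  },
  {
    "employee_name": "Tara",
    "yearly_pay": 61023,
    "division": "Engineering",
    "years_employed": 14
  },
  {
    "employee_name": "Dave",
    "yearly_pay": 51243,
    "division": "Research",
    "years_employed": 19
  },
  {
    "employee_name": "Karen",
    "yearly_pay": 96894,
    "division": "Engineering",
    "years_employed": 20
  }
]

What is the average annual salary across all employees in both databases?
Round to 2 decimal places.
65916.71

Schema mapping: "compensation" (system_hr3) = "yearly_pay" (system_hr2) = annual salary

All salaries: [61143, 40143, 77286, 73685, 61023, 51243, 96894]
Sum: 461417
Count: 7
Average: 461417 / 7 = 65916.71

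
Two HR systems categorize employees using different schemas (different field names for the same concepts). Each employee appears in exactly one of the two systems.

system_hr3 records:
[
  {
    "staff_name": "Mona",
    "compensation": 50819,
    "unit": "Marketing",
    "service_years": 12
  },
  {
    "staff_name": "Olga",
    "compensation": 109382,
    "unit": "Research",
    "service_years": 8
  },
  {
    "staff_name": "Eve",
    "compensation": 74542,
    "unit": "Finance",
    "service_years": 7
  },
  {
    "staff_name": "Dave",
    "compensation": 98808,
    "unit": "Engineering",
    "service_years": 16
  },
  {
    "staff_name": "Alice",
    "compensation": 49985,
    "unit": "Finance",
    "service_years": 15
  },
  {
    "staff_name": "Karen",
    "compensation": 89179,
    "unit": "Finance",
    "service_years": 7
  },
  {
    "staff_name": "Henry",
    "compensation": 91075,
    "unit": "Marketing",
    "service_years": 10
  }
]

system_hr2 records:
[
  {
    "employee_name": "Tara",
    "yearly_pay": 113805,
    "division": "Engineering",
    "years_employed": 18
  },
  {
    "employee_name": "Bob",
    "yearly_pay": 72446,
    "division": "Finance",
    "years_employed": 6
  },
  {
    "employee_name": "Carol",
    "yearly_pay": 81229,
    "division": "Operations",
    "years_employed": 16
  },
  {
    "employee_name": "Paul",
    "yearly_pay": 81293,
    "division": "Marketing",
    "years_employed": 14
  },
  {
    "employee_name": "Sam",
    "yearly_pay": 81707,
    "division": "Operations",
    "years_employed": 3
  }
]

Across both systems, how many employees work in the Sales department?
0

Schema mapping: "unit" (system_hr3) = "division" (system_hr2) = department

Sales employees in system_hr3: 0
Sales employees in system_hr2: 0

Total in Sales: 0 + 0 = 0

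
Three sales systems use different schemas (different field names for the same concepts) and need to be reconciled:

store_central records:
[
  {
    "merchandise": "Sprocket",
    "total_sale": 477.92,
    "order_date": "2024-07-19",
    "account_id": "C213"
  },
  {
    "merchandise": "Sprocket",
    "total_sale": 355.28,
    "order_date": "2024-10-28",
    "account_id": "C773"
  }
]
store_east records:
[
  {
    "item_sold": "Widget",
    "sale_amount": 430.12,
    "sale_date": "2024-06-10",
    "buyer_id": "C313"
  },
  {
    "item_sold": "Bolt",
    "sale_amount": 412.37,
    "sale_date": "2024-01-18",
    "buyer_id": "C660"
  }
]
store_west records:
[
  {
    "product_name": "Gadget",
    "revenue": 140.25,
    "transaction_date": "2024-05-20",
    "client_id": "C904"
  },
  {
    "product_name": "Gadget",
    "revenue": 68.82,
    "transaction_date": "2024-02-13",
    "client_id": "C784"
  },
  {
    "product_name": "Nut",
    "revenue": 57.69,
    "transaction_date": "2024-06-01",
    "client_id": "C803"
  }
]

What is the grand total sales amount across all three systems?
1942.45

Schema reconciliation - all amount fields map to sale amount:

store_central (total_sale): 833.2
store_east (sale_amount): 842.49
store_west (revenue): 266.76

Grand total: 1942.45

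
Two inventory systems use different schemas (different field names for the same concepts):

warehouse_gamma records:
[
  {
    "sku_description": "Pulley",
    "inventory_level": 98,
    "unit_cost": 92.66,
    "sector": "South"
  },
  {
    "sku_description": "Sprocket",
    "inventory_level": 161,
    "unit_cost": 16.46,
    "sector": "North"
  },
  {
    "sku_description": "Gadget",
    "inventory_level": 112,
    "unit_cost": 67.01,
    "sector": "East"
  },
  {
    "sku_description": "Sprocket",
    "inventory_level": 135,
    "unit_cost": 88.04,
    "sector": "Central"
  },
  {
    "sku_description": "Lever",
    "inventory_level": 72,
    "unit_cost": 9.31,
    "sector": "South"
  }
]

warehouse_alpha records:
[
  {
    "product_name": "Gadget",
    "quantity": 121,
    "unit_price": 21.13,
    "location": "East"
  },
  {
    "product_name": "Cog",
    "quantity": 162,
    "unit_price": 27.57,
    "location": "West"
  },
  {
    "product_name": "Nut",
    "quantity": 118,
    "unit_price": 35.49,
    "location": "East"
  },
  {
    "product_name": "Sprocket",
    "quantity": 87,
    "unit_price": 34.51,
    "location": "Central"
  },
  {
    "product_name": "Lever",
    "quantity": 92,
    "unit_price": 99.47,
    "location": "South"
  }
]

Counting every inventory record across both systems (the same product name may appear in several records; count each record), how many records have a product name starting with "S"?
3

Schema mapping: "sku_description" (warehouse_gamma) = "product_name" (warehouse_alpha) = product name

Records with product name starting with "S" in warehouse_gamma: 2
Records with product name starting with "S" in warehouse_alpha: 1

Total: 2 + 1 = 3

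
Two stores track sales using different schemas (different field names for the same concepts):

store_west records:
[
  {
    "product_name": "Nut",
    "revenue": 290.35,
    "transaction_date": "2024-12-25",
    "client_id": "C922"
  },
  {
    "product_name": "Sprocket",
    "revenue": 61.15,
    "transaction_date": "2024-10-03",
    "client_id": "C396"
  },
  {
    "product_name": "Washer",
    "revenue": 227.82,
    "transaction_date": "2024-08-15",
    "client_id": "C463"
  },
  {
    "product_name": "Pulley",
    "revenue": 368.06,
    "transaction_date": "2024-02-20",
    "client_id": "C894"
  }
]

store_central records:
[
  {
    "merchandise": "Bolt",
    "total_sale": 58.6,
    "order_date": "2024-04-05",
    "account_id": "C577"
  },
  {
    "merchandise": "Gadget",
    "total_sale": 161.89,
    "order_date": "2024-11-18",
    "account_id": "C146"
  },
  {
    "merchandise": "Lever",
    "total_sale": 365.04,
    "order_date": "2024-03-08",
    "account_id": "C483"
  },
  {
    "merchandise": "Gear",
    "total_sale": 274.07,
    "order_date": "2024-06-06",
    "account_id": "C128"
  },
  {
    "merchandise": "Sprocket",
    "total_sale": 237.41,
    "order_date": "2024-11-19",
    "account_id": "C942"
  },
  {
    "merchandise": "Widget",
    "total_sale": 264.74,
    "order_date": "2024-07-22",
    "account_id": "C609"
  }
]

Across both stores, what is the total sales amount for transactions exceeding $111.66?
2189.38

Schema mapping: "revenue" (store_west) = "total_sale" (store_central) = sale amount

Sum of sales > $111.66 in store_west: 886.23
Sum of sales > $111.66 in store_central: 1303.15

Total: 886.23 + 1303.15 = 2189.38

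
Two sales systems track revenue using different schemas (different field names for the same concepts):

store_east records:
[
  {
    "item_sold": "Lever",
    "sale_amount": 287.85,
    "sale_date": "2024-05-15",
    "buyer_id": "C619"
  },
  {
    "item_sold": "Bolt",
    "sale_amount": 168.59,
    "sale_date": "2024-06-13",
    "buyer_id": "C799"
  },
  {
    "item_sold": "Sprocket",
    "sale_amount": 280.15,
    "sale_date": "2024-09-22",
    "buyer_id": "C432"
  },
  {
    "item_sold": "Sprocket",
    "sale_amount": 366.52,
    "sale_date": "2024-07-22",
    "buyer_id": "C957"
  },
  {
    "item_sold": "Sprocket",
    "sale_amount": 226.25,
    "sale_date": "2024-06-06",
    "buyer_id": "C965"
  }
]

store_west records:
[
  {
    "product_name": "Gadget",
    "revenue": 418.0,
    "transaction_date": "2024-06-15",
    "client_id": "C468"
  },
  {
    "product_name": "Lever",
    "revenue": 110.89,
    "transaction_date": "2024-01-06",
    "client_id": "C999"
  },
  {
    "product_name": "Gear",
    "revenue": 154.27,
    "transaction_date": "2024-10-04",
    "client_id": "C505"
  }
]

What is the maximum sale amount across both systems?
418.0

Reconcile: "sale_amount" (store_east) = "revenue" (store_west) = sale amount

Maximum in store_east: 366.52
Maximum in store_west: 418.0

Overall maximum: max(366.52, 418.0) = 418.0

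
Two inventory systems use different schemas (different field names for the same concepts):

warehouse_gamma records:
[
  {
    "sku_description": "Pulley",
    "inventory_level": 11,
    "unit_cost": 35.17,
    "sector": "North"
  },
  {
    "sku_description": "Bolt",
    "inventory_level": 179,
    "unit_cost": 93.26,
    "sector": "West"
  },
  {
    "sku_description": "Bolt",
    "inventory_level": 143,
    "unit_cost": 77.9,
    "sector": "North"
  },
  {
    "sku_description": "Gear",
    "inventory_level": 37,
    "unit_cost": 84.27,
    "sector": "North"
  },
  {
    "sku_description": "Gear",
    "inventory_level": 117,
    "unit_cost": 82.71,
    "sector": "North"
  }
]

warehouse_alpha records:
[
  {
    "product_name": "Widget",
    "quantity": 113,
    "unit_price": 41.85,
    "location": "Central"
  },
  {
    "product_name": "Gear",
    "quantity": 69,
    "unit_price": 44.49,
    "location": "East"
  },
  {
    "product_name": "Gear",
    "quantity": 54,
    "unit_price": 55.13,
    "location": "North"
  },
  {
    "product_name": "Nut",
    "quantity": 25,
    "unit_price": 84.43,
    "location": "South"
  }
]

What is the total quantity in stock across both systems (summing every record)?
748

To reconcile these schemas, identify the field holding the quantity in stock in each system:
1. In warehouse_gamma it is "inventory_level"
2. In warehouse_alpha it is "quantity"

From warehouse_gamma: 11 + 179 + 143 + 37 + 117 = 487
From warehouse_alpha: 113 + 69 + 54 + 25 = 261

Total: 487 + 261 = 748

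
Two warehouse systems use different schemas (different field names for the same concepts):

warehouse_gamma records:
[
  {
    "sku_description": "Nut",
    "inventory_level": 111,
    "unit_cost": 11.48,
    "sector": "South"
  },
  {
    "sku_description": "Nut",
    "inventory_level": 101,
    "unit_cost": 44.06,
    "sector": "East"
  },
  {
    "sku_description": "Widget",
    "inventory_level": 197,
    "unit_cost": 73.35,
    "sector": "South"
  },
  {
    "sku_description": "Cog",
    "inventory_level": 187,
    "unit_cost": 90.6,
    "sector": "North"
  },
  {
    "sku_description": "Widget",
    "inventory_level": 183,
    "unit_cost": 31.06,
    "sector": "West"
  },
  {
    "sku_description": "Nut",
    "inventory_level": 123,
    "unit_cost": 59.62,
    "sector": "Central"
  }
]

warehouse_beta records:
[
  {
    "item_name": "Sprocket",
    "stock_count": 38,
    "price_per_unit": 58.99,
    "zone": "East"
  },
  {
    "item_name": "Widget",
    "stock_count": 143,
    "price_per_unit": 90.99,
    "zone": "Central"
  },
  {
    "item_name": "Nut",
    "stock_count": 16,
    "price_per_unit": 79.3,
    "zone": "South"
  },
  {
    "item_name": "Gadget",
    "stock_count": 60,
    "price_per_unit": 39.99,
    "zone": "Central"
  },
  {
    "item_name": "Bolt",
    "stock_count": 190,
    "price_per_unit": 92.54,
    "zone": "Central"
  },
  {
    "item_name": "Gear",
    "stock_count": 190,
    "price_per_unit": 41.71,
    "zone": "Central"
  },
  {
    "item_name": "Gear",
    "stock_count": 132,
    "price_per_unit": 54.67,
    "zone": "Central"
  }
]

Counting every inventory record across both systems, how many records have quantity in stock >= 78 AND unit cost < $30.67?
1

Schema mappings:
- "inventory_level" (warehouse_gamma) = "stock_count" (warehouse_beta) = quantity
- "unit_cost" (warehouse_gamma) = "price_per_unit" (warehouse_beta) = unit cost

Records meeting both conditions in warehouse_gamma: 1
Records meeting both conditions in warehouse_beta: 0

Total: 1 + 0 = 1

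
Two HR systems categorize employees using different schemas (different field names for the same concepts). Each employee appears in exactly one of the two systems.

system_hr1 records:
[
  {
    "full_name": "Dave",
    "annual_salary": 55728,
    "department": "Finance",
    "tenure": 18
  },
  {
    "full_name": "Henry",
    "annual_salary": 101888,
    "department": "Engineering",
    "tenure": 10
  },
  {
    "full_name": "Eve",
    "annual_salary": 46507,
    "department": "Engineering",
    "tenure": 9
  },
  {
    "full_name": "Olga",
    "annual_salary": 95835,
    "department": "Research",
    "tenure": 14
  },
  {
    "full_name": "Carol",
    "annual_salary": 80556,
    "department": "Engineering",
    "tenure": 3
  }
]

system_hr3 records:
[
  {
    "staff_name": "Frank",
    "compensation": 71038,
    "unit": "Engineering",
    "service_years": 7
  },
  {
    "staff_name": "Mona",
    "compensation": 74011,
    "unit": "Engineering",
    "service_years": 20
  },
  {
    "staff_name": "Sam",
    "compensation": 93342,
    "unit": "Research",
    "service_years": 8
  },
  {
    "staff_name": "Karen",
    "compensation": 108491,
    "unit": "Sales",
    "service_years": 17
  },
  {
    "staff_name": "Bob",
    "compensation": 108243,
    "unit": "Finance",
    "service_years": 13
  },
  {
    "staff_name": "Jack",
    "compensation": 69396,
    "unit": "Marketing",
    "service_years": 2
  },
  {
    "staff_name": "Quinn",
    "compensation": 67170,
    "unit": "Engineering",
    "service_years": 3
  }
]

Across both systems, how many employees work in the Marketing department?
1

Schema mapping: "department" (system_hr1) = "unit" (system_hr3) = department

Marketing employees in system_hr1: 0
Marketing employees in system_hr3: 1

Total in Marketing: 0 + 1 = 1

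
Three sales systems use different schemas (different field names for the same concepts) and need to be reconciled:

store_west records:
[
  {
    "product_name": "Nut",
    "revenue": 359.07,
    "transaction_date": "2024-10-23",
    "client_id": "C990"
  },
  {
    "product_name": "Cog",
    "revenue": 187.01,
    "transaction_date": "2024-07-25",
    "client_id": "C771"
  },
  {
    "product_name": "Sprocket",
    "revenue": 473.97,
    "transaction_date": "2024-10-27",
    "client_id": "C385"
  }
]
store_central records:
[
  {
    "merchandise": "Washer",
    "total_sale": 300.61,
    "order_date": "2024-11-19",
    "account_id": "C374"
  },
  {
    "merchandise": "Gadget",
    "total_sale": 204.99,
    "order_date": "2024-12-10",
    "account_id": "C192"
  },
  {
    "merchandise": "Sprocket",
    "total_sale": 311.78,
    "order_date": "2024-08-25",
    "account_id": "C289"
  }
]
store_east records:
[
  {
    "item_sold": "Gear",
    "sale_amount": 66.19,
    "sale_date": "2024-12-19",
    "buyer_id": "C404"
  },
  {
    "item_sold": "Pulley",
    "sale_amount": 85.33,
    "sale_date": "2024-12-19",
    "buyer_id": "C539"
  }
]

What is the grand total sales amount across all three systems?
1988.95

Schema reconciliation - all amount fields map to sale amount:

store_west (revenue): 1020.05
store_central (total_sale): 817.38
store_east (sale_amount): 151.52

Grand total: 1988.95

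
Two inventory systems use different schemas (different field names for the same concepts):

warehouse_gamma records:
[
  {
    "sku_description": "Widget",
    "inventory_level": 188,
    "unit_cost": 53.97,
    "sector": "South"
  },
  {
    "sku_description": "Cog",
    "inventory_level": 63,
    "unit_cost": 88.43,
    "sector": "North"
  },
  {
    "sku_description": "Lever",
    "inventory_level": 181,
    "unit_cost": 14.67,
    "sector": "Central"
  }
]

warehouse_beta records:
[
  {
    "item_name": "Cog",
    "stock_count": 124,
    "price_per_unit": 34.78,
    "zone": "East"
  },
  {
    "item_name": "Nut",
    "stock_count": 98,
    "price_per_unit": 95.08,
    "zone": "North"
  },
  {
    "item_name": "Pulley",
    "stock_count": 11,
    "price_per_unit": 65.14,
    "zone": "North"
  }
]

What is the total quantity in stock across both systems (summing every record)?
665

To reconcile these schemas, identify the field holding the quantity in stock in each system:
1. In warehouse_gamma it is "inventory_level"
2. In warehouse_beta it is "stock_count"

From warehouse_gamma: 188 + 63 + 181 = 432
From warehouse_beta: 124 + 98 + 11 = 233

Total: 432 + 233 = 665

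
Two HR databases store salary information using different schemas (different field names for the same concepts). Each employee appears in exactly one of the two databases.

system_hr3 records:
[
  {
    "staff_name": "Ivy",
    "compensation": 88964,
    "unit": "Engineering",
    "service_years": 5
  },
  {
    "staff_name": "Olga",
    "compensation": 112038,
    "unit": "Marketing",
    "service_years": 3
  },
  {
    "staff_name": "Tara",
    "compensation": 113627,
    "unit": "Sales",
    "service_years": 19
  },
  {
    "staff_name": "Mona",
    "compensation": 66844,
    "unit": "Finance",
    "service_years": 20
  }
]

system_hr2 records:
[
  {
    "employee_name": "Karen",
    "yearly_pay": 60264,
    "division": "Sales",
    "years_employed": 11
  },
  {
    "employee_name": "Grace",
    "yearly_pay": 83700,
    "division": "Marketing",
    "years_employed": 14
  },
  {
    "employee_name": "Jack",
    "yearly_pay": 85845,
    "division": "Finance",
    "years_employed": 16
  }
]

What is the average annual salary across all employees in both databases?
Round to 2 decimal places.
87326.00

Schema mapping: "compensation" (system_hr3) = "yearly_pay" (system_hr2) = annual salary

All salaries: [88964, 112038, 113627, 66844, 60264, 83700, 85845]
Sum: 611282
Count: 7
Average: 611282 / 7 = 87326.00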